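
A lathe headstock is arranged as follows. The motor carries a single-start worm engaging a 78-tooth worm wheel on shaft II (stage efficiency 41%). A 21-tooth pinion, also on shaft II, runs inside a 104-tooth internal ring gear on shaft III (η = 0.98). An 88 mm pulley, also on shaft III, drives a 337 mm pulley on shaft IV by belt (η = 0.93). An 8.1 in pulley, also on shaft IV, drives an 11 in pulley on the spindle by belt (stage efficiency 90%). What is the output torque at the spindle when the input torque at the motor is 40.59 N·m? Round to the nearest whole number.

Worm: ratio = 78/1 = 78; torque at shaft II = 40.59 × 78 × 0.41 = 1298.1 N·m.
Internal gear: ratio = 104/21 = 4.9524; torque at shaft III = 1298.1 × 4.9524 × 0.98 = 6300 N·m.
Belt: ratio = 337/88 = 3.8295; torque at shaft IV = 6300 × 3.8295 × 0.93 = 22437 N·m.
Belt: ratio = 11/8.1 = 1.358; torque at the spindle = 22437 × 1.358 × 0.90 = 27423 N·m.

27423 N·m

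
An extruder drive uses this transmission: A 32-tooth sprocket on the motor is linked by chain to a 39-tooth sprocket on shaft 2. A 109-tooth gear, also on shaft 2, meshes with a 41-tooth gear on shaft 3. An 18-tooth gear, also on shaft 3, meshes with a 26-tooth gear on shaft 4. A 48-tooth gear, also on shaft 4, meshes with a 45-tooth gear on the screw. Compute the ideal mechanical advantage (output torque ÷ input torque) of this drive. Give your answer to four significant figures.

Each stage contributes driven/driver: chain 39/32 = 1.2188, gear mesh 41/109 = 0.37615, gear mesh 26/18 = 1.4444, gear mesh 45/48 = 0.9375.
Overall: 1.2188 × 0.37615 × 1.4444 × 0.9375 = 0.62079.

0.6208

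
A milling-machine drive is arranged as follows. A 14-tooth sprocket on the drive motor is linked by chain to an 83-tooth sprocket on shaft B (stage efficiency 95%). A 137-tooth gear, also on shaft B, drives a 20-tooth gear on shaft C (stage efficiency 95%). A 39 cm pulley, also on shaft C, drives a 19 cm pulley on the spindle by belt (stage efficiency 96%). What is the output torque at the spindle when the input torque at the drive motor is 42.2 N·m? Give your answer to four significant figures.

Chain: ratio = 83/14 = 5.9286; torque at shaft B = 42.2 × 5.9286 × 0.95 = 237.68 N·m.
Gear mesh: ratio = 20/137 = 0.14599; torque at shaft C = 237.68 × 0.14599 × 0.95 = 32.962 N·m.
Belt: ratio = 19/39 = 0.48718; torque at the spindle = 32.962 × 0.48718 × 0.96 = 15.416 N·m.

15.42 N·m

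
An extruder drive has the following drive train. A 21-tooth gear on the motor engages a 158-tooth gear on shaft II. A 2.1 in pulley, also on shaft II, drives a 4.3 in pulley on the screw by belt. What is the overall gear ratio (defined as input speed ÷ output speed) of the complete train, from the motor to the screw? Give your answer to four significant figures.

Each stage contributes driven/driver: gear mesh 158/21 = 7.5238, belt 4.3/2.1 = 2.0476.
Overall: 7.5238 × 2.0476 = 15.406.

15.41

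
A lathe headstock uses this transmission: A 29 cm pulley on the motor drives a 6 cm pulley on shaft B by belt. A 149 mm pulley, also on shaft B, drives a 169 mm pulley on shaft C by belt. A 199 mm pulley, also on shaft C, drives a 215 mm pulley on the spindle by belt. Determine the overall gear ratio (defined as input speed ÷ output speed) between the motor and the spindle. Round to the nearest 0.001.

0.254

Each stage contributes driven/driver: belt 6/29 = 0.2069, belt 169/149 = 1.1342, belt 215/199 = 1.0804.
Overall: 0.2069 × 1.1342 × 1.0804 = 0.25354.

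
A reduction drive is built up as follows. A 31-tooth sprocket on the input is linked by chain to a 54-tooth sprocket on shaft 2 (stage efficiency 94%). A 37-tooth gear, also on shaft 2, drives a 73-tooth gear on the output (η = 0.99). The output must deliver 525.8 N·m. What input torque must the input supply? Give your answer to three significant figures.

Overall ratio R = 1.7419 × 1.973 = 3.4368; overall efficiency η = 0.94 × 0.99 = 0.9306.
Input torque = output torque / (R × η) = 525.8 / (3.4368 × 0.9306) = 164.4 N·m.

164 N·m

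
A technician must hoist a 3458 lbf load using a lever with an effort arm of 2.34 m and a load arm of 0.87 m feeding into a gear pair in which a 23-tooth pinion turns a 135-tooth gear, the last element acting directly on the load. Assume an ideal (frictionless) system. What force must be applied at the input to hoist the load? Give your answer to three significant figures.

219 lbf

Lever MA = effort arm / load arm = 2.34/0.87 = 2.6897.
Gear pair MA = 135/23 = 5.8696.
Combined ideal MA = 2.6897 × 5.8696 = 15.787.
Effort = load / MA = 3458 / 15.787 = 219.04 lbf.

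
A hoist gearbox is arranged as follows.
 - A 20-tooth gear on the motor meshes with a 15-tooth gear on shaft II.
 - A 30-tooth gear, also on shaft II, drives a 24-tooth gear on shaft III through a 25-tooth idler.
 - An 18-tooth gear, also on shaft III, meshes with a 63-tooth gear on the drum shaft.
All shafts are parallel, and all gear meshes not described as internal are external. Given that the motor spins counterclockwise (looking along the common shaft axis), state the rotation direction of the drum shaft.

counterclockwise

the motor → shaft II: external mesh, 1 reversal → CW.
shaft II → shaft III: driver → idler → driven is 2 external meshes, 2 reversals → CW.
shaft III → the drum shaft: external mesh, 1 reversal → CCW.
4 reversals in total — an even number — so the drum shaft turns the same way as the motor.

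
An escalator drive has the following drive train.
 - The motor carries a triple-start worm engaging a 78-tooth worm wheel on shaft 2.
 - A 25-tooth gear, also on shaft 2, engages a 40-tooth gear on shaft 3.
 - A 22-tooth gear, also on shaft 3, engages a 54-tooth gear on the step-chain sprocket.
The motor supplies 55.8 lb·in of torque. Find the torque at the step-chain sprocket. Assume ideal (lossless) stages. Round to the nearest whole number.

After the worm (78/3): 55.8 × 26 = 1450.8 lb·in
After the gear mesh (40/25): 1450.8 × 1.6 = 2321.3 lb·in
After the gear mesh (54/22): 2321.3 × 2.4545 = 5697.7 lb·in

5698 lb·in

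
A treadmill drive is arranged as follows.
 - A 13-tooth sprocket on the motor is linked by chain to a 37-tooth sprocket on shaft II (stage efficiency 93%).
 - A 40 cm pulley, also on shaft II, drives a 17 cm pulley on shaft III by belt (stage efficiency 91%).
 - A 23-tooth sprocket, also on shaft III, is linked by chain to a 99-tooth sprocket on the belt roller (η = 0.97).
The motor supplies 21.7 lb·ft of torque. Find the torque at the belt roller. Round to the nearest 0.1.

92.7 lb·ft

chain 37/13 = 2.8462 → τ = 21.7·2.8462·0.93 = 57.438 lb·ft
belt 17/40 = 0.425 → τ = 57.438·0.425·0.91 = 22.214 lb·ft
chain 99/23 = 4.3043 → τ = 22.214·4.3043·0.97 = 92.749 lb·ft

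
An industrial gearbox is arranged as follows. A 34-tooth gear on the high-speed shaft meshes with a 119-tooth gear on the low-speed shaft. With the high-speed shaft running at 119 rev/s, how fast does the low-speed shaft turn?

Gear mesh: ratio = 119/34 = 3.5, so the low-speed shaft turns at 119 / 3.5 = 34 rev/s.

34 rev/s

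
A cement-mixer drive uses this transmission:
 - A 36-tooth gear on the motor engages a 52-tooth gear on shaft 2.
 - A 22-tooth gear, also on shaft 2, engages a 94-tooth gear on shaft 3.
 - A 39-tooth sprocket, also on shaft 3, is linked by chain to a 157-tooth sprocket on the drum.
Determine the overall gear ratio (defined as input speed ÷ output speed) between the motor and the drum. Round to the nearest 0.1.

Each stage contributes driven/driver: gear mesh 52/36 = 1.4444, gear mesh 94/22 = 4.2727, chain 157/39 = 4.0256.
Overall: 1.4444 × 4.2727 × 4.0256 = 24.845.

24.8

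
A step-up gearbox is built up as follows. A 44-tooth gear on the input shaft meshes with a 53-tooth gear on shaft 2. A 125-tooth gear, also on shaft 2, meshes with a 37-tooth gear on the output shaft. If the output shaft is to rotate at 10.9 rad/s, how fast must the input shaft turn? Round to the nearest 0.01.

Overall ratio R = 1.2045 × 0.296 = 0.35655.
Required input speed = output speed × R = 10.9 × 0.35655 = 3.8863 rad/s.

3.89 rad/s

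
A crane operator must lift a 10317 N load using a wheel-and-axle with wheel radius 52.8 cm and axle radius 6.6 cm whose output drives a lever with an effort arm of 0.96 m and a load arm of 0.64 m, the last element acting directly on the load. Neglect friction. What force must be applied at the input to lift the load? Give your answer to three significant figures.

860 N

Wheel-and-axle MA = R/r = 52.8/6.6 = 8.
Lever MA = effort arm / load arm = 0.96/0.64 = 1.5.
Combined ideal MA = 8 × 1.5 = 12.
Effort = load / MA = 10317 / 12 = 859.75 N.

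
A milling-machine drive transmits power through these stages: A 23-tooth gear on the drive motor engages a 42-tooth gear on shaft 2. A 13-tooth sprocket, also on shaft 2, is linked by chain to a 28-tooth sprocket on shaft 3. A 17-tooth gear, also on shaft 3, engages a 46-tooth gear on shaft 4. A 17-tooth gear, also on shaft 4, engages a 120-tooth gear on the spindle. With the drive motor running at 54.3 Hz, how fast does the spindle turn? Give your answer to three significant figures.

the drive motor → shaft 2 (gear mesh, 42/23): 54.3 ÷ 1.8261 = 29.736 Hz
shaft 2 → shaft 3 (chain, 28/13): 29.736 ÷ 2.1538 = 13.806 Hz
shaft 3 → shaft 4 (gear mesh, 46/17): 13.806 ÷ 2.7059 = 5.1022 Hz
shaft 4 → the spindle (gear mesh, 120/17): 5.1022 ÷ 7.0588 = 0.72281 Hz

0.723 Hz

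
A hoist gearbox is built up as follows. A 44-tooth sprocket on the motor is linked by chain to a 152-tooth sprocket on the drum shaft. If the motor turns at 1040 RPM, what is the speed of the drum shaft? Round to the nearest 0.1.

301.1 RPM

chain 152/44 = 3.4545 → 1040/3.4545 = 301.05 RPM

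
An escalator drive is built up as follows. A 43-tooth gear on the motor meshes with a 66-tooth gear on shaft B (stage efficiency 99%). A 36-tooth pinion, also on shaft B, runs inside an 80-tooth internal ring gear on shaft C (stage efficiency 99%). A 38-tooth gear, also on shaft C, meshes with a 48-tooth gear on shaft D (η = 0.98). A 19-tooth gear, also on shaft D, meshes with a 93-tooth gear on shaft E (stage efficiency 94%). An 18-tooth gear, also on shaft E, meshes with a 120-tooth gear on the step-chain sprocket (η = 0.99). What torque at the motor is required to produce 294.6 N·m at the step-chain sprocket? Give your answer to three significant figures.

2.34 N·m

Overall ratio R = 1.5349 × 2.2222 × 1.2632 × 4.8947 × 6.6667 = 140.59; overall efficiency η = 0.99 × 0.99 × 0.98 × 0.94 × 0.99 = 0.8938.
Input torque = output torque / (R × η) = 294.6 / (140.59 × 0.8938) = 2.3443 N·m.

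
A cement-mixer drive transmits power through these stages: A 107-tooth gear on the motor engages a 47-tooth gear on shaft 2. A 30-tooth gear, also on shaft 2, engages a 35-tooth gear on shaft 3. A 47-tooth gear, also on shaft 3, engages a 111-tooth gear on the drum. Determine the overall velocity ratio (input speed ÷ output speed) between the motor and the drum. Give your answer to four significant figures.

Each stage contributes driven/driver: gear mesh 47/107 = 0.43925, gear mesh 35/30 = 1.1667, gear mesh 111/47 = 2.3617.
Overall: 0.43925 × 1.1667 × 2.3617 = 1.2103.

1.210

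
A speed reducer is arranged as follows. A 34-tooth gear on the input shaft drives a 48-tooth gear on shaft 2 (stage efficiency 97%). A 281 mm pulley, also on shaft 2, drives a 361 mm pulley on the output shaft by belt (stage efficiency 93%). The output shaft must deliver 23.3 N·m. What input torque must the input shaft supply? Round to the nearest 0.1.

14.2 N·m

Overall ratio R = 1.4118 × 1.2847 = 1.8137; overall efficiency η = 0.97 × 0.93 = 0.9021.
Input torque = output torque / (R × η) = 23.3 / (1.8137 × 0.9021) = 14.241 N·m.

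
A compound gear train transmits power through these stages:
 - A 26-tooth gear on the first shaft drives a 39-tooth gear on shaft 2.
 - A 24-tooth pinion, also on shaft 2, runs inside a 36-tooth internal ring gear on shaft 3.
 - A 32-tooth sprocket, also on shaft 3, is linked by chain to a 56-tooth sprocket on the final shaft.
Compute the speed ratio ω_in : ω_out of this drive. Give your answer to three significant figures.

Each stage contributes driven/driver: gear mesh 39/26 = 1.5, internal gear 36/24 = 1.5, chain 56/32 = 1.75.
Overall: 1.5 × 1.5 × 1.75 = 3.9375.

3.94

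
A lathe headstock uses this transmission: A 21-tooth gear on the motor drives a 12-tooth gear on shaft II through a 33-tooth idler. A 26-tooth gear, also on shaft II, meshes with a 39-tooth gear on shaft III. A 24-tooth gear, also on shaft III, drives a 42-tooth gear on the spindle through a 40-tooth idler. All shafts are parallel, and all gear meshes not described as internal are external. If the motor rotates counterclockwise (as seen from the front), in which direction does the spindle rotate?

clockwise

the motor → shaft II: driver → idler → driven is 2 external meshes, 2 reversals → CCW.
shaft II → shaft III: external mesh, 1 reversal → CW.
shaft III → the spindle: driver → idler → driven is 2 external meshes, 2 reversals → CW.
5 reversals in total — an odd number — so the spindle turns opposite to the motor.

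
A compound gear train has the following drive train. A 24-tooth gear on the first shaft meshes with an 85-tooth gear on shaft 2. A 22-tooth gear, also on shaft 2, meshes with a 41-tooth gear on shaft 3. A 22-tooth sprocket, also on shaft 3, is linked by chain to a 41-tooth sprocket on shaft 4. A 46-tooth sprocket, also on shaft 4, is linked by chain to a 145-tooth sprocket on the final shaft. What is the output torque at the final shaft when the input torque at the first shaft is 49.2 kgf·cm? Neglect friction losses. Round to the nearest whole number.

gear mesh 85/24 = 3.5417 → τ = 49.2·3.5417 = 174.25 kgf·cm
gear mesh 41/22 = 1.8636 → τ = 174.25·1.8636 = 324.74 kgf·cm
chain 41/22 = 1.8636 → τ = 324.74·1.8636 = 605.19 kgf·cm
chain 145/46 = 3.1522 → τ = 605.19·3.1522 = 1907.7 kgf·cm

1908 kgf·cm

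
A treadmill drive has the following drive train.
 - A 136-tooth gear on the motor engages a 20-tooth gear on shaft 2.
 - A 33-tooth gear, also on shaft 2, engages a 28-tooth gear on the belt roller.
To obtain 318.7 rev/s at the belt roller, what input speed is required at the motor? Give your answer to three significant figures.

Overall ratio R = 0.14706 × 0.84848 = 0.12478.
Required input speed = output speed × R = 318.7 × 0.12478 = 39.766 rev/s.

39.8 rev/s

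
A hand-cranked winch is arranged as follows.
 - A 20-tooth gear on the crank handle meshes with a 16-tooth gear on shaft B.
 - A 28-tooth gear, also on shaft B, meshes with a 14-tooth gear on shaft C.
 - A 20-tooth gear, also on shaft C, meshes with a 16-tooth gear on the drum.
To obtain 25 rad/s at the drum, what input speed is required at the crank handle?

Overall ratio R = 0.8 × 0.5 × 0.8 = 0.32.
Required input speed = output speed × R = 25 × 0.32 = 8 rad/s.

8 rad/s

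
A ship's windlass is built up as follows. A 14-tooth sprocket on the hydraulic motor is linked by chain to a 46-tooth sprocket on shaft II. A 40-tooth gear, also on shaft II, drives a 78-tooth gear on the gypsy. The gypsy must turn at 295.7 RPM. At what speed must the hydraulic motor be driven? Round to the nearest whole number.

1895 RPM

Overall ratio R = 3.2857 × 1.95 = 6.4071.
Required input speed = output speed × R = 295.7 × 6.4071 = 1894.6 RPM.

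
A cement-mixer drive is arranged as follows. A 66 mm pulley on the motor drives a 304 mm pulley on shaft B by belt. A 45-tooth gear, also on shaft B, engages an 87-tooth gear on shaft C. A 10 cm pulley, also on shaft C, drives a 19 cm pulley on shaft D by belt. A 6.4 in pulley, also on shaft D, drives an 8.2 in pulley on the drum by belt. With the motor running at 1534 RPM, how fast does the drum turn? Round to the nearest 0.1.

70.8 RPM

belt 304/66 = 4.6061 → 1534/4.6061 = 333.04 RPM
gear mesh 87/45 = 1.9333 → 333.04/1.9333 = 172.26 RPM
belt 19/10 = 1.9 → 172.26/1.9 = 90.664 RPM
belt 8.2/6.4 = 1.2812 → 90.664/1.2812 = 70.762 RPM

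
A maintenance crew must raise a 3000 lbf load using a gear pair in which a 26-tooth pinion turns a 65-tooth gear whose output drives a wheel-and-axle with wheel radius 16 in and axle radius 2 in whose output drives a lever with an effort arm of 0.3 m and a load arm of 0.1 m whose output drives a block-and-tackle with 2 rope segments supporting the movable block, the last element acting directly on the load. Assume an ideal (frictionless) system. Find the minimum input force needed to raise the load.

Gear pair MA = 65/26 = 2.5.
Wheel-and-axle MA = R/r = 16/2 = 8.
Lever MA = effort arm / load arm = 0.3/0.1 = 3.
Block-and-tackle MA = number of supporting rope parts = 2.
Combined ideal MA = 2.5 × 8 × 3 × 2 = 120.
Effort = load / MA = 3000 / 120 = 25 lbf.

25 lbf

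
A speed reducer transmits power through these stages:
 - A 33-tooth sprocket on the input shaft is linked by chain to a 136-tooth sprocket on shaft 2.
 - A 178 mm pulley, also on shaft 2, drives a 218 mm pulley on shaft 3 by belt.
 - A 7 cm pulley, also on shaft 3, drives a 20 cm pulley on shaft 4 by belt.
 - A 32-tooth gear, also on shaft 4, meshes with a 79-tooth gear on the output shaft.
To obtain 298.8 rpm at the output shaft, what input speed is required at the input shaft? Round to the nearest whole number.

10638 rpm

Overall ratio R = 4.1212 × 1.2247 × 2.8571 × 2.4688 = 35.602.
Required input speed = output speed × R = 298.8 × 35.602 = 10638 rpm.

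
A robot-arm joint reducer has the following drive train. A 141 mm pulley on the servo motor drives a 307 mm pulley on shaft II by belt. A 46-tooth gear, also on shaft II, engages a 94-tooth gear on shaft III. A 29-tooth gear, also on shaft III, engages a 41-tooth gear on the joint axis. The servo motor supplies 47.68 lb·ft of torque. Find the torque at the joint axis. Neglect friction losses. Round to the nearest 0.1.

299.9 lb·ft

belt 307/141 = 2.1773 → τ = 47.68·2.1773 = 103.81 lb·ft
gear mesh 94/46 = 2.0435 → τ = 103.81·2.0435 = 212.14 lb·ft
gear mesh 41/29 = 1.4138 → τ = 212.14·1.4138 = 299.92 lb·ft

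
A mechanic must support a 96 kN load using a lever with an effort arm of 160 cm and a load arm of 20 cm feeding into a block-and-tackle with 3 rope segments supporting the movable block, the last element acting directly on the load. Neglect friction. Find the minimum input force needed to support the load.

4 kN

Lever MA = effort arm / load arm = 160/20 = 8.
Block-and-tackle MA = number of supporting rope parts = 3.
Combined ideal MA = 8 × 3 = 24.
Effort = load / MA = 96 / 24 = 4 kN.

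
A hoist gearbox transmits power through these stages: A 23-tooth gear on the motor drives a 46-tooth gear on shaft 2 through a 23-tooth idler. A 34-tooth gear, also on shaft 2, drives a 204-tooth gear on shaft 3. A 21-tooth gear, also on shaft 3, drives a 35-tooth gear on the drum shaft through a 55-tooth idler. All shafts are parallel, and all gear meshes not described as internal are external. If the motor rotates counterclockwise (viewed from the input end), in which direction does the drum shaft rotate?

the motor → shaft 2: driver → idler → driven is 2 external meshes, 2 reversals → CCW.
shaft 2 → shaft 3: external mesh, 1 reversal → CW.
shaft 3 → the drum shaft: driver → idler → driven is 2 external meshes, 2 reversals → CW.
5 reversals in total — an odd number — so the drum shaft turns opposite to the motor.

clockwise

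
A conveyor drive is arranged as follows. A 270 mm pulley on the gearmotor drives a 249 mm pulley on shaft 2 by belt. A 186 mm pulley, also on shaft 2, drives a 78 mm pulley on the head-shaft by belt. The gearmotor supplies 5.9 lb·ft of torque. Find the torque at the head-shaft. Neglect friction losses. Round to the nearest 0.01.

belt 249/270 = 0.92222 → τ = 5.9·0.92222 = 5.4411 lb·ft
belt 78/186 = 0.41935 → τ = 5.4411·0.41935 = 2.2818 lb·ft

2.28 lb·ft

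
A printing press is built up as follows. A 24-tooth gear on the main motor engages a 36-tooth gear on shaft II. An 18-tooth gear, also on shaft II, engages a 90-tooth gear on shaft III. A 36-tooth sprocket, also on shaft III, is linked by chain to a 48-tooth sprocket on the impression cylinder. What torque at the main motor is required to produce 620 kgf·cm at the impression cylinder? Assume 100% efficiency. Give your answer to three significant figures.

Overall ratio R = 1.5 × 5 × 1.3333 = 10.
Input torque = output torque / R = 620 / 10 = 62 kgf·cm.

62.0 kgf·cm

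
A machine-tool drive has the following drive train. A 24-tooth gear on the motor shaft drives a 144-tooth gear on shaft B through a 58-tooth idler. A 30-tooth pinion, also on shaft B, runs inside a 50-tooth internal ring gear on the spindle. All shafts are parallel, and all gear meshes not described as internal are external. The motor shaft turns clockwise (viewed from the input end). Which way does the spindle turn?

the motor shaft → shaft B: driver → idler → driven is 2 external meshes, 2 reversals → CW.
shaft B → the spindle: internal mesh, same direction → CW.
2 reversals in total — an even number — so the spindle turns the same way as the motor shaft.

clockwise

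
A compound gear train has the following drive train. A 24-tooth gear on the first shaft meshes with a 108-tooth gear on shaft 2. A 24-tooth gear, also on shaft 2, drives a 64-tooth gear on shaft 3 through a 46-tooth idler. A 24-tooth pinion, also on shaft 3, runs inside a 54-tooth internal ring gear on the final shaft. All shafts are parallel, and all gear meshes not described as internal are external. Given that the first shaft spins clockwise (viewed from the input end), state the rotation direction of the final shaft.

counterclockwise

the first shaft → shaft 2: external mesh, 1 reversal → CCW.
shaft 2 → shaft 3: driver → idler → driven is 2 external meshes, 2 reversals → CCW.
shaft 3 → the final shaft: internal mesh, same direction → CCW.
3 reversals in total — an odd number — so the final shaft turns opposite to the first shaft.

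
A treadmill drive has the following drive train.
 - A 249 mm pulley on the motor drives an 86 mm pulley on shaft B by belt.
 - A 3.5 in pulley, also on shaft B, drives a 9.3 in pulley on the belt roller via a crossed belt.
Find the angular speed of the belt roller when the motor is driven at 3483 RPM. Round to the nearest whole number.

Belt: ratio = 86/249 = 0.34538, so shaft B turns at 3483 / 0.34538 = 10084 RPM.
Belt: ratio = 9.3/3.5 = 2.6571, so the belt roller turns at 10084 / 2.6571 = 3795.2 RPM.

3795 RPM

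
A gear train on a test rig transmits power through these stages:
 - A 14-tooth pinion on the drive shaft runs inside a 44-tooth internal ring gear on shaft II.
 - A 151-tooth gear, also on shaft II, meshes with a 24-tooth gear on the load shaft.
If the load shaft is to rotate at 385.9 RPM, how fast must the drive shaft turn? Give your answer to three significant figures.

Overall ratio R = 3.1429 × 0.15894 = 0.49953.
Required input speed = output speed × R = 385.9 × 0.49953 = 192.77 RPM.

193 RPM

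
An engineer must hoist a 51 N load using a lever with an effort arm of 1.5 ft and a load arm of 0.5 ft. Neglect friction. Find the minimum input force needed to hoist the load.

Lever MA = effort arm / load arm = 1.5/0.5 = 3.
Effort = load / MA = 51 / 3 = 17 N.

17 N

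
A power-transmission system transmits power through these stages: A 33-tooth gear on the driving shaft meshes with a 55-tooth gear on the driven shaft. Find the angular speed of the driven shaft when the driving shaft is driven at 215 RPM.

the driving shaft → the driven shaft (gear mesh, 55/33): 215 ÷ 1.6667 = 129 RPM

129 RPM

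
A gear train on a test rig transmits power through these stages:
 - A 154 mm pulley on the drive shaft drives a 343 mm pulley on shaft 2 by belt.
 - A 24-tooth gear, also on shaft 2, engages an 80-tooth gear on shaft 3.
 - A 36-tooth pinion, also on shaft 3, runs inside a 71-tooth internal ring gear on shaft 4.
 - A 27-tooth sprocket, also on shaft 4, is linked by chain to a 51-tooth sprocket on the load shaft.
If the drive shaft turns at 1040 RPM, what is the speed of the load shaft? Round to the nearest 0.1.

37.6 RPM

the drive shaft → shaft 2 (belt, 343/154): 1040 ÷ 2.2273 = 466.94 RPM
shaft 2 → shaft 3 (gear mesh, 80/24): 466.94 ÷ 3.3333 = 140.08 RPM
shaft 3 → shaft 4 (internal gear, 71/36): 140.08 ÷ 1.9722 = 71.027 RPM
shaft 4 → the load shaft (chain, 51/27): 71.027 ÷ 1.8889 = 37.603 RPM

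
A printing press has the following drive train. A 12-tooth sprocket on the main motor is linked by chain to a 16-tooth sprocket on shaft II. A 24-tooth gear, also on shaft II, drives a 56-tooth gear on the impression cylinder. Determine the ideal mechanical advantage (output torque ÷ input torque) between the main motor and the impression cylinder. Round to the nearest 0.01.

3.11

Each stage contributes driven/driver: chain 16/12 = 1.3333, gear mesh 56/24 = 2.3333.
Overall: 1.3333 × 2.3333 = 3.1111.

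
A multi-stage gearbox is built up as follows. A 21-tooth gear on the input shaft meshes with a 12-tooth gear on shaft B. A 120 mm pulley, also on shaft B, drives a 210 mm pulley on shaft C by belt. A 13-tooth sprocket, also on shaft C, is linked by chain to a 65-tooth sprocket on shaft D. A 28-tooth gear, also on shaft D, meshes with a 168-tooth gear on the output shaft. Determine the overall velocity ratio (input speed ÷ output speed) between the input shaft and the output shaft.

30

Each stage contributes driven/driver: gear mesh 12/21 = 0.57143, belt 210/120 = 1.75, chain 65/13 = 5, gear mesh 168/28 = 6.
Overall: 0.57143 × 1.75 × 5 × 6 = 30.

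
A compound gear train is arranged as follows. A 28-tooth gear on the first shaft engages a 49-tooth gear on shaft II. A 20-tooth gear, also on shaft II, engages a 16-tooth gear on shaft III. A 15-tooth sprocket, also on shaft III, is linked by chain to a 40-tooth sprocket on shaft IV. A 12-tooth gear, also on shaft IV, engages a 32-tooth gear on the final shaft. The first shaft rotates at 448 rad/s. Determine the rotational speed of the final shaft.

Gear mesh: ratio = 49/28 = 1.75, so shaft II turns at 448 / 1.75 = 256 rad/s.
Gear mesh: ratio = 16/20 = 0.8, so shaft III turns at 256 / 0.8 = 320 rad/s.
Chain: ratio = 40/15 = 2.6667, so shaft IV turns at 320 / 2.6667 = 120 rad/s.
Gear mesh: ratio = 32/12 = 2.6667, so the final shaft turns at 120 / 2.6667 = 45 rad/s.

45 rad/s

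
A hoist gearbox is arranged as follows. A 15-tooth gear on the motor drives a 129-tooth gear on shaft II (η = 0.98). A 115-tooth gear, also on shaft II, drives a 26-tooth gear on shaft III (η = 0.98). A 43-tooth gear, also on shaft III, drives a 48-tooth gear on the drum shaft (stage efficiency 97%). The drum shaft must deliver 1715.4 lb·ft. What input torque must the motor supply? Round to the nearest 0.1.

848.4 lb·ft

Overall ratio R = 8.6 × 0.22609 × 1.1163 = 2.1704; overall efficiency η = 0.98 × 0.98 × 0.97 = 0.9316.
Input torque = output torque / (R × η) = 1715.4 / (2.1704 × 0.9316) = 848.39 lb·ft.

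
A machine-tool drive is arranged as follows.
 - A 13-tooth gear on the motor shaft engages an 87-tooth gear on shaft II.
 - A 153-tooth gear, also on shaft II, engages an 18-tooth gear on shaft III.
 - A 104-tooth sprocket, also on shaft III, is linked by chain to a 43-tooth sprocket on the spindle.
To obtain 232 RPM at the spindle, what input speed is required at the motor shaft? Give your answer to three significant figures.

75.5 RPM

Overall ratio R = 6.6923 × 0.11765 × 0.41346 = 0.32553.
Required input speed = output speed × R = 232 × 0.32553 = 75.523 RPM.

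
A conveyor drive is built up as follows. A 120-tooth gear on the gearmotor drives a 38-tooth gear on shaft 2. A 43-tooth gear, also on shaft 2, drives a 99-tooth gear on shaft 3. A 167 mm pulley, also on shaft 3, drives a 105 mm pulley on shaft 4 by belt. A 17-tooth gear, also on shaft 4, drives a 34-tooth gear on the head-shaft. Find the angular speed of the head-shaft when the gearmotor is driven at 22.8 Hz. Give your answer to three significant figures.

24.9 Hz

Gear mesh: ratio = 38/120 = 0.31667, so shaft 2 turns at 22.8 / 0.31667 = 72 Hz.
Gear mesh: ratio = 99/43 = 2.3023, so shaft 3 turns at 72 / 2.3023 = 31.273 Hz.
Belt: ratio = 105/167 = 0.62874, so shaft 4 turns at 31.273 / 0.62874 = 49.739 Hz.
Gear mesh: ratio = 34/17 = 2, so the head-shaft turns at 49.739 / 2 = 24.869 Hz.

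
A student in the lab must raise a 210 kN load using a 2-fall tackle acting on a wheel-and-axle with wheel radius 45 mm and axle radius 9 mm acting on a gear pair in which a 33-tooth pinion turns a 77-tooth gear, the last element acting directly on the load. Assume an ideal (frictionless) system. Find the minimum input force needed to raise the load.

9 kN

Block-and-tackle MA = number of supporting rope parts = 2.
Wheel-and-axle MA = R/r = 45/9 = 5.
Gear pair MA = 77/33 = 2.3333.
Combined ideal MA = 2 × 5 × 2.3333 = 23.333.
Effort = load / MA = 210 / 23.333 = 9 kN.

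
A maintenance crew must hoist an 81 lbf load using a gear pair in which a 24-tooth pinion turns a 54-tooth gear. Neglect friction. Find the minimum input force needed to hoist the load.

Gear pair MA = 54/24 = 2.25.
Effort = load / MA = 81 / 2.25 = 36 lbf.

36 lbf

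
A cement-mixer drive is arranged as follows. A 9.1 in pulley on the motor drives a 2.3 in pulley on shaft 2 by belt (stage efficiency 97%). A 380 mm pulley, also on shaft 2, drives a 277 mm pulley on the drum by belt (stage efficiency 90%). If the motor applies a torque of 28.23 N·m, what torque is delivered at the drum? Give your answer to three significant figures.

4.54 N·m

belt 2.3/9.1 = 0.25275 → τ = 28.23·0.25275·0.97 = 6.921 N·m
belt 277/380 = 0.72895 → τ = 6.921·0.72895·0.90 = 4.5405 N·m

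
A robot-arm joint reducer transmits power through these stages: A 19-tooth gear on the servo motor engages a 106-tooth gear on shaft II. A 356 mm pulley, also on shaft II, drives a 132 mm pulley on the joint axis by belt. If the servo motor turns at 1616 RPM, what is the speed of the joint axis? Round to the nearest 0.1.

Gear mesh: ratio = 106/19 = 5.5789, so shaft II turns at 1616 / 5.5789 = 289.66 RPM.
Belt: ratio = 132/356 = 0.37079, so the joint axis turns at 289.66 / 0.37079 = 781.21 RPM.

781.2 RPM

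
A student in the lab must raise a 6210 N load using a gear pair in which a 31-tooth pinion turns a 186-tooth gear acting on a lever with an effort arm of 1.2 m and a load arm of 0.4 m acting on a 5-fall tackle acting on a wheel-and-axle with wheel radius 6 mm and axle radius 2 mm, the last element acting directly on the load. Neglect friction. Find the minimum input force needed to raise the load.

Gear pair MA = 186/31 = 6.
Lever MA = effort arm / load arm = 1.2/0.4 = 3.
Block-and-tackle MA = number of supporting rope parts = 5.
Wheel-and-axle MA = R/r = 6/2 = 3.
Combined ideal MA = 6 × 3 × 5 × 3 = 270.
Effort = load / MA = 6210 / 270 = 23 N.

23 N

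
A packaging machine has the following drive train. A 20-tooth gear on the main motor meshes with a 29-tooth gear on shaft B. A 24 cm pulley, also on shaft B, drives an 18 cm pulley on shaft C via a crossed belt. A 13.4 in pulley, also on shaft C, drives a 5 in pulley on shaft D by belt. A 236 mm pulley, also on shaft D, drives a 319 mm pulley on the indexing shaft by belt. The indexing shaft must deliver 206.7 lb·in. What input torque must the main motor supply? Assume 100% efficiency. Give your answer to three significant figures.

Overall ratio R = 1.45 × 0.75 × 0.37313 × 1.3517 = 0.5485.
Input torque = output torque / R = 206.7 / 0.5485 = 376.85 lb·in.

377 lb·in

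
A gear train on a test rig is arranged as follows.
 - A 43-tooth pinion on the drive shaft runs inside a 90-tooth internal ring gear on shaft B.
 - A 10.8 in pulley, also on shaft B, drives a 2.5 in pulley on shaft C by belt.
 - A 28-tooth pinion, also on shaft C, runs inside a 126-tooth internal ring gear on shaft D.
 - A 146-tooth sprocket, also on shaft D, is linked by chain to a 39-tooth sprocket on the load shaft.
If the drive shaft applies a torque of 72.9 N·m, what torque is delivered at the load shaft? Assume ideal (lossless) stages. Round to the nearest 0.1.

After the internal gear (90/43): 72.9 × 2.093 = 152.58 N·m
After the belt (2.5/10.8): 152.58 × 0.23148 = 35.32 N·m
After the internal gear (126/28): 35.32 × 4.5 = 158.94 N·m
After the chain (39/146): 158.94 × 0.26712 = 42.456 N·m

42.5 N·m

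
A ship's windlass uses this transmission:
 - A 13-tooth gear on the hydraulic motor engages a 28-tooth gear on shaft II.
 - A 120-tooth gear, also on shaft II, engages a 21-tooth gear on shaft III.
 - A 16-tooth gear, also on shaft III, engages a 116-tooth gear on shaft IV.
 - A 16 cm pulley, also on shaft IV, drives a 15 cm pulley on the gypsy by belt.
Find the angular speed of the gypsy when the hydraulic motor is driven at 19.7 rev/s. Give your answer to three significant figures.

gear mesh 28/13 = 2.1538 → 19.7/2.1538 = 9.1464 rev/s
gear mesh 21/120 = 0.175 → 9.1464/0.175 = 52.265 rev/s
gear mesh 116/16 = 7.25 → 52.265/7.25 = 7.209 rev/s
belt 15/16 = 0.9375 → 7.209/0.9375 = 7.6896 rev/s

7.69 rev/s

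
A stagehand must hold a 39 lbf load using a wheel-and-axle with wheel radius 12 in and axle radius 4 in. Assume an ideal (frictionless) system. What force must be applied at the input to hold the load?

Wheel-and-axle MA = R/r = 12/4 = 3.
Effort = load / MA = 39 / 3 = 13 lbf.

13 lbf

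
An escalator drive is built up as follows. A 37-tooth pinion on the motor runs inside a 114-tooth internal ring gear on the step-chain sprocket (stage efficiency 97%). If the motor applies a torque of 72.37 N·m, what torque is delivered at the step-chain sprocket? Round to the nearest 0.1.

After the internal gear (114/37): 72.37 × 3.0811 × 0.97 = 216.29 N·m

216.3 N·m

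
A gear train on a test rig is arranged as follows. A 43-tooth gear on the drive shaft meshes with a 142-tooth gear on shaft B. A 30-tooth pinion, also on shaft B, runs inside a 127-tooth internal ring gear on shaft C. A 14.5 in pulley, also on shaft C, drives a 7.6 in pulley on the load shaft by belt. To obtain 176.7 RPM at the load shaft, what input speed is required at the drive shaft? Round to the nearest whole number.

1295 RPM

Overall ratio R = 3.3023 × 4.2333 × 0.52414 = 7.3274.
Required input speed = output speed × R = 176.7 × 7.3274 = 1294.7 RPM.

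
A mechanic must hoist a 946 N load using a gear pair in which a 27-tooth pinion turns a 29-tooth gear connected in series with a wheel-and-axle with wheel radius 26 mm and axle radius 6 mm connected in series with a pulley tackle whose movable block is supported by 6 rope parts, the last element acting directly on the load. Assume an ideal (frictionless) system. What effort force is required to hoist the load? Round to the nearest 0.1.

Gear pair MA = 29/27 = 1.0741.
Wheel-and-axle MA = R/r = 26/6 = 4.3333.
Block-and-tackle MA = number of supporting rope parts = 6.
Combined ideal MA = 1.0741 × 4.3333 × 6 = 27.926.
Effort = load / MA = 946 / 27.926 = 33.875 N.

33.9 N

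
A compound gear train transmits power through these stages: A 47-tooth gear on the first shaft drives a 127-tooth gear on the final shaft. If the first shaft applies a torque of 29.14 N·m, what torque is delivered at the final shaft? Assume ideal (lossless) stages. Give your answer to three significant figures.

gear mesh 127/47 = 2.7021 → τ = 29.14·2.7021 = 78.74 N·m

78.7 N·m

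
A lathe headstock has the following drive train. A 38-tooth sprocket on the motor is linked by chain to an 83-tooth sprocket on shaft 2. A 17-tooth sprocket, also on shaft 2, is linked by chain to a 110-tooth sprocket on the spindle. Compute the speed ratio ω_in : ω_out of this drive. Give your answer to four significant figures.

14.13

Each stage contributes driven/driver: chain 83/38 = 2.1842, chain 110/17 = 6.4706.
Overall: 2.1842 × 6.4706 = 14.133.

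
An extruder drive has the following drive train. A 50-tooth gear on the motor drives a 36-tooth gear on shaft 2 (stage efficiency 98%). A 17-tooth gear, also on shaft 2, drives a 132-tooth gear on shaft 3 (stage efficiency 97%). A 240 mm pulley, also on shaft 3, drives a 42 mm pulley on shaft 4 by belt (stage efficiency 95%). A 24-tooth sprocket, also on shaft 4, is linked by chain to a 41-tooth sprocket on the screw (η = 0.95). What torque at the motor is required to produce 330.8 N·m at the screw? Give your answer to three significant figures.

Overall ratio R = 0.72 × 7.7647 × 0.175 × 1.7083 = 1.6714; overall efficiency η = 0.98 × 0.97 × 0.95 × 0.95 = 0.8579.
Input torque = output torque / (R × η) = 330.8 / (1.6714 × 0.8579) = 230.7 N·m.

231 N·m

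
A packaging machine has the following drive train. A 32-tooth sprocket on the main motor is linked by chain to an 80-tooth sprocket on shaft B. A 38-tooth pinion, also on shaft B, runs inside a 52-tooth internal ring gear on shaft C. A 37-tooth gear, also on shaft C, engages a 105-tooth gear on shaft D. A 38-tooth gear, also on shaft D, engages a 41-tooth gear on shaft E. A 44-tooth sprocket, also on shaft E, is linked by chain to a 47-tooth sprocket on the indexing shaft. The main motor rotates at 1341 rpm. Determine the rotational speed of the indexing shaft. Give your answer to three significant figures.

120 rpm

the main motor → shaft B (chain, 80/32): 1341 ÷ 2.5 = 536.4 rpm
shaft B → shaft C (internal gear, 52/38): 536.4 ÷ 1.3684 = 391.98 rpm
shaft C → shaft D (gear mesh, 105/37): 391.98 ÷ 2.8378 = 138.13 rpm
shaft D → shaft E (gear mesh, 41/38): 138.13 ÷ 1.0789 = 128.02 rpm
shaft E → the indexing shaft (chain, 47/44): 128.02 ÷ 1.0682 = 119.85 rpm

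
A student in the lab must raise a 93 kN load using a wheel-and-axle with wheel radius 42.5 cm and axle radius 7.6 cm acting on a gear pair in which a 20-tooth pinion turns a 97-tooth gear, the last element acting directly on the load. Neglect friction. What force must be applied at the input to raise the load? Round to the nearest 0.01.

Wheel-and-axle MA = R/r = 42.5/7.6 = 5.5921.
Gear pair MA = 97/20 = 4.85.
Combined ideal MA = 5.5921 × 4.85 = 27.122.
Effort = load / MA = 93 / 27.122 = 3.429 kN.

3.43 kN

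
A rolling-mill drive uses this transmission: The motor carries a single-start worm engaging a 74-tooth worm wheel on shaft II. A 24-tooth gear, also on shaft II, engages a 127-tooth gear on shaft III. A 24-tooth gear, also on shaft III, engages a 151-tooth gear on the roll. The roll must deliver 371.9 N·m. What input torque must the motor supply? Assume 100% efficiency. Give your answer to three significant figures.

Overall ratio R = 74 × 5.2917 × 6.2917 = 2463.7.
Input torque = output torque / R = 371.9 / 2463.7 = 0.15095 N·m.

0.151 N·m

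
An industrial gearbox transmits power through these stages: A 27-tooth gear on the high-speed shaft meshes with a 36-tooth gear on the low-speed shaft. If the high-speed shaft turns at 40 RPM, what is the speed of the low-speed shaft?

the high-speed shaft → the low-speed shaft (gear mesh, 36/27): 40 ÷ 1.3333 = 30 RPM

30 RPM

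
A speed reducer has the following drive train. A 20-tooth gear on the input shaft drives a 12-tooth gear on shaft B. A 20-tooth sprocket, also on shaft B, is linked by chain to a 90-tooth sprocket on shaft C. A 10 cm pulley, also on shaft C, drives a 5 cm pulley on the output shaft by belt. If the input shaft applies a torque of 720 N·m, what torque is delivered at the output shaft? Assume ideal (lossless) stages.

After the gear mesh (12/20): 720 × 0.6 = 432 N·m
After the chain (90/20): 432 × 4.5 = 1944 N·m
After the belt (5/10): 1944 × 0.5 = 972 N·m

972 N·m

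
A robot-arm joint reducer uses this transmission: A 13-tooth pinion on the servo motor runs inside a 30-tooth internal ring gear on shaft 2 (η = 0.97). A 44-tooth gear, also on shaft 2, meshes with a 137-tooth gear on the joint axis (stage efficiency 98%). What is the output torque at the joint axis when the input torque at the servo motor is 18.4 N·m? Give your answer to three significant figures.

126 N·m

internal gear 30/13 = 2.3077 → τ = 18.4·2.3077·0.97 = 41.188 N·m
gear mesh 137/44 = 3.1136 → τ = 41.188·3.1136·0.98 = 125.68 N·m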